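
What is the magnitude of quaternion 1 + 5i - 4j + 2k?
√46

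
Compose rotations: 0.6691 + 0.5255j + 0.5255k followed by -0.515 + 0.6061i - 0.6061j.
-0.0261 + 0.087i - 0.9947j + 0.0479k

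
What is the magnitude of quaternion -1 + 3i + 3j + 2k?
√23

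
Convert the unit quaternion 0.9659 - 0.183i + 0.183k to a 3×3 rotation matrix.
[[0.933, -0.3535, -0.067], [0.3535, 0.866, 0.3535], [-0.067, -0.3535, 0.933]]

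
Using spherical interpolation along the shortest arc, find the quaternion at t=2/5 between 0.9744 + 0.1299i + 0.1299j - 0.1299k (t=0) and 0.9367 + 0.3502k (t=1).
0.9914 + 0.0803i + 0.0803j + 0.0653k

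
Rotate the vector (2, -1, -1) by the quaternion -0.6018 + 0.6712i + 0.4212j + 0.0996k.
(0.939, -0.08, 2.261)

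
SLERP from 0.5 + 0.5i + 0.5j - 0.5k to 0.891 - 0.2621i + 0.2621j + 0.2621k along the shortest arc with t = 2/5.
0.8095 + 0.2268i + 0.4917j - 0.2268k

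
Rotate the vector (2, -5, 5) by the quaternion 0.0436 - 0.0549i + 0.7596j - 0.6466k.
(-1.159, -5.956, 4.145)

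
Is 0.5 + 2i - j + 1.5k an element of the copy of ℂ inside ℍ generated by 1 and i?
No. The quaternion 0.5 + 2i - j + 1.5k has j-coefficient y = -1 and k-coefficient z = 1.5, not both zero, so it does not lie in the complex subalgebra spanned by 1 and i.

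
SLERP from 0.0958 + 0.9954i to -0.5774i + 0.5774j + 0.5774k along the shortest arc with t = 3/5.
0.0438 + 0.8388i - 0.3838j - 0.3838k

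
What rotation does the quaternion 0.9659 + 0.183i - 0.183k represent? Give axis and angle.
axis = (√2/2, 0, -√2/2), θ = π/6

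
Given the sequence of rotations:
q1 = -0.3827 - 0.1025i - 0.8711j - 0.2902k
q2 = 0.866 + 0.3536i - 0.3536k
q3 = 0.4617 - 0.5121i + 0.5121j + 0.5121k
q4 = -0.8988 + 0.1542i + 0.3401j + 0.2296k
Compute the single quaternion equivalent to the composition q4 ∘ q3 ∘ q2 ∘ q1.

q2 · q1 = -0.3978 - 0.5321i - 0.6155j - 0.424k
q3 · q2 · q1 = 0.0762 + 0.0561i - 0.9775j + 0.1882k
q4 · q3 · q2 · q1 = 0.2121 + 0.2498i + 0.8884j - 0.3215k
0.2121 + 0.2498i + 0.8884j - 0.3215k


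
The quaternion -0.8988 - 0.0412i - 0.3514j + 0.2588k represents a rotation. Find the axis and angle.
axis = (-0.094, -0.8016, 0.5904), θ = 308°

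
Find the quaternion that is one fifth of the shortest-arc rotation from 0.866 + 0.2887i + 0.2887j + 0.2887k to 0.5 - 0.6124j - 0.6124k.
0.9549 + 0.2692i + 0.0887j + 0.0887k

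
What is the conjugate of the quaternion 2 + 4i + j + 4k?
2 - 4i - j - 4k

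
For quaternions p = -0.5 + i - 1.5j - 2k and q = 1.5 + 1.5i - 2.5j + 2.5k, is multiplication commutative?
No: pq = -1 - 8i - 6.5j - 4.5k ≠ -1 + 9.5i + 4.5j - 4k = qp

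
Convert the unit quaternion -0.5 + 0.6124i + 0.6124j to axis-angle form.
axis = (√2/2, √2/2, 0), θ = 4π/3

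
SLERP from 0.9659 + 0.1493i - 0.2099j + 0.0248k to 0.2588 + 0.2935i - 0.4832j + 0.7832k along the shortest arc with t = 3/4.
0.5143 + 0.2901i - 0.4666j + 0.6585k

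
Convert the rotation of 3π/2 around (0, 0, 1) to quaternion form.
-0.7071 + 0.7071k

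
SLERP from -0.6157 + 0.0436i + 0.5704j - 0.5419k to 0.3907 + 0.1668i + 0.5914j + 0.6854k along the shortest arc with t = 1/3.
-0.6573 - 0.0382i + 0.1935j - 0.7274k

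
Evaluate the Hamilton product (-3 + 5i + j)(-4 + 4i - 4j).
-4 - 32i + 8j - 24k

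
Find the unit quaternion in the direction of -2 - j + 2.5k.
-0.5963 - 0.2981j + 0.7454k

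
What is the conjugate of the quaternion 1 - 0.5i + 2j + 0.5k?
1 + 0.5i - 2j - 0.5k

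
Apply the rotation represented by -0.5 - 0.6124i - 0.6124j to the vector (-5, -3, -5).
(-6.562, -1.438, 3.725)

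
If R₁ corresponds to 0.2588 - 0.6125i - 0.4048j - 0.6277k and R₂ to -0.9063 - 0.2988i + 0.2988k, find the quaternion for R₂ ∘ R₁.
-0.23 + 0.5987i - 0.0037j + 0.7672k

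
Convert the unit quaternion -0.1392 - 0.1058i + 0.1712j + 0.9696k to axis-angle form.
axis = (-0.1068, 0.1729, 0.9791), θ = 196°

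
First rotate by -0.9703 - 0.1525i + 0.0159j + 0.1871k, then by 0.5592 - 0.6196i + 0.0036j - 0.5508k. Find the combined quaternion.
-0.5341 + 0.5254i + 0.2053j + 0.6298k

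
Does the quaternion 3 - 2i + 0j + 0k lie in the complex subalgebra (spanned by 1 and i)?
Yes. The quaternion 3 - 2i has j- and k-coefficients y = z = 0, so it lies in the complex subalgebra spanned by 1 and i.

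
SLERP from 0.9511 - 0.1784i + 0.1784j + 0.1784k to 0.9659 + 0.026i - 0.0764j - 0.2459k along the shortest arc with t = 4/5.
0.9862 - 0.0162i - 0.0248j - 0.1629k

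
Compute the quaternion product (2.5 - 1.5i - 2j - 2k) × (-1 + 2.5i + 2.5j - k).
4.25 + 14.75i + 1.75j + 0.75k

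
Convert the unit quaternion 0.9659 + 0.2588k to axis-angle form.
axis = (0, 0, 1), θ = π/6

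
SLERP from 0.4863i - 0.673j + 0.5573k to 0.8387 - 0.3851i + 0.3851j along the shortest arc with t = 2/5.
-0.4019 + 0.5198i - 0.6485j + 0.3842k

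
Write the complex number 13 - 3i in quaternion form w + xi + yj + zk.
13 - 3i + 0j + 0k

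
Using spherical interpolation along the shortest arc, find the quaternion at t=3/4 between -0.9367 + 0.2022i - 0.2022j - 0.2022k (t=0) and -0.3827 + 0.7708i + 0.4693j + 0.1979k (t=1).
-0.6152 + 0.709i + 0.3293j + 0.1021k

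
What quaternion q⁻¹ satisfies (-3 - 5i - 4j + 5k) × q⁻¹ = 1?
-0.04 + 0.0667i + 0.0533j - 0.0667k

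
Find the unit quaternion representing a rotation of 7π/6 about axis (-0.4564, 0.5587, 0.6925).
-0.2588 - 0.4408i + 0.5397j + 0.6689k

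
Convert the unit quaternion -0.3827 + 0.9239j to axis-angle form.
axis = (0, 1, 0), θ = 5π/4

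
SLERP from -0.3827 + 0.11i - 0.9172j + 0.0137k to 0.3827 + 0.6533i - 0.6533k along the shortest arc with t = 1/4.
-0.4844 - 0.139i - 0.8266j + 0.2505k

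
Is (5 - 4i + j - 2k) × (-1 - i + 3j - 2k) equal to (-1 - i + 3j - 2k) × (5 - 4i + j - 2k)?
No: pq = -16 + 3i + 8j - 19k ≠ -16 - 5i + 20j + 3k = qp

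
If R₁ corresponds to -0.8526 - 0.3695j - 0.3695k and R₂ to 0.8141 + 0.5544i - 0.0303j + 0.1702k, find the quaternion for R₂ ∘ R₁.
-0.6424 - 0.3986i - 0.0701j - 0.6508k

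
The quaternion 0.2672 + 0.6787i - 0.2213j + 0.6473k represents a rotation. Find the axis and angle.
axis = (0.7043, -0.2296, 0.6717), θ = 149°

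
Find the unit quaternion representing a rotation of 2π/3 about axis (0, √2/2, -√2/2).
0.5 + 0.6124j - 0.6124k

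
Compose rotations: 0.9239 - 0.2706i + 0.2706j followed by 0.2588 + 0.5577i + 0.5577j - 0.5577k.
0.2391 + 0.5961i + 0.7362j - 0.2134k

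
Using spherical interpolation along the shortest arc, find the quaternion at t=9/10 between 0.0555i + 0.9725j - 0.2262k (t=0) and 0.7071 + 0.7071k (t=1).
-0.684 + 0.0079i + 0.1385j - 0.7162k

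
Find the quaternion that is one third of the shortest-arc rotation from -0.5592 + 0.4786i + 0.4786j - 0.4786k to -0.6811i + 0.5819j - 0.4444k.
-0.4567 + 0.0792i + 0.6572j - 0.5943k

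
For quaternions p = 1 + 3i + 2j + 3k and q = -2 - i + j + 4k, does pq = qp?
No: pq = -13 - 2i - 18j + 3k ≠ -13 - 12i + 12j - 7k = qp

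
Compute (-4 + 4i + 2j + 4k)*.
-4 - 4i - 2j - 4k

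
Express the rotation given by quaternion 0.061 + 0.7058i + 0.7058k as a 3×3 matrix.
[[0.0037, -0.0861, 0.9963], [0.0861, -0.9926, -0.0861], [0.9963, 0.0861, 0.0037]]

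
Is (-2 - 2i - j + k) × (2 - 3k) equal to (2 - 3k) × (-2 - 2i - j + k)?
No: pq = -1 - i - 8j + 8k ≠ -1 - 7i + 4j + 8k = qp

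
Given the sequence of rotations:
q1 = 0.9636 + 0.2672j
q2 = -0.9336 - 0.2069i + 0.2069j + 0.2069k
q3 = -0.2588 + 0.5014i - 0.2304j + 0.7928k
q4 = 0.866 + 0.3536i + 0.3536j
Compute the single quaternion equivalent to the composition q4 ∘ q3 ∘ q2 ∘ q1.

q2 · q1 = -0.9549 - 0.2547i - 0.0501j + 0.1441k
q3 · q2 · q1 = 0.249 - 0.4064i - 0.0412j - 0.8781k
q4 · q3 · q2 · q1 = 0.3739 - 0.5744i + 0.3629j - 0.6313k
0.3739 - 0.5744i + 0.3629j - 0.6313k


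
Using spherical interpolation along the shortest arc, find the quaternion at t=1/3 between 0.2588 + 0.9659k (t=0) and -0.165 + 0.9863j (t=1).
0.3011 - 0.4814j + 0.8232k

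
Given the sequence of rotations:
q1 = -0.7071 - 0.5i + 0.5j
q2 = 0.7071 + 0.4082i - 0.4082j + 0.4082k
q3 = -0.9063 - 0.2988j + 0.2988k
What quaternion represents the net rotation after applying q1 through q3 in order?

q2 · q1 = -0.0918 - 0.8463i + 0.4381j - 0.2886k
q3 · q2 · q1 = 0.3003 + 0.7223i - 0.6225j - 0.0187k
0.3003 + 0.7223i - 0.6225j - 0.0187k


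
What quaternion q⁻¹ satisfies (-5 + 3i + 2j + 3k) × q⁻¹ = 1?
-0.1064 - 0.0638i - 0.0426j - 0.0638k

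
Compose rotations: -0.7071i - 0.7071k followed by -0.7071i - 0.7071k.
-1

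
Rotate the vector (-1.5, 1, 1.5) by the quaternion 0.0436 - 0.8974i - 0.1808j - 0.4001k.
(0.491, -1.031, -2.048)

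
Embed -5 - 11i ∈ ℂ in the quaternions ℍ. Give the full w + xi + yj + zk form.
-5 - 11i + 0j + 0k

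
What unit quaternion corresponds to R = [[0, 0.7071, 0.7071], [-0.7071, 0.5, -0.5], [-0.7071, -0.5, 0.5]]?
0.7071 + 0.5j - 0.5k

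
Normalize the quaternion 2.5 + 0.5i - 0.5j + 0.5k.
0.9449 + 0.189i - 0.189j + 0.189k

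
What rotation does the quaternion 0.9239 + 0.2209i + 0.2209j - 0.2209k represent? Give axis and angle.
axis = (√3/3, √3/3, -√3/3), θ = π/4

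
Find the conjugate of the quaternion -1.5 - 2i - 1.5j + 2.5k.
-1.5 + 2i + 1.5j - 2.5k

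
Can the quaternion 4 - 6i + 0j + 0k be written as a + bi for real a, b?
Yes. The quaternion 4 - 6i has j- and k-coefficients y = z = 0, so it lies in the complex subalgebra spanned by 1 and i.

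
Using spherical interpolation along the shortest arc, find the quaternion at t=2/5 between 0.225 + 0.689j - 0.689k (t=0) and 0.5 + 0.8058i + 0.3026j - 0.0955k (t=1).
0.4033 + 0.3953i + 0.6322j - 0.5306k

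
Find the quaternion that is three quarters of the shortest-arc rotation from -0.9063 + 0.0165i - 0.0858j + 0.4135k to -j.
-0.33 + 0.006i - 0.9319j + 0.1506k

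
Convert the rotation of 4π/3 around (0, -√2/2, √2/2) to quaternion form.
-0.5 - 0.6124j + 0.6124k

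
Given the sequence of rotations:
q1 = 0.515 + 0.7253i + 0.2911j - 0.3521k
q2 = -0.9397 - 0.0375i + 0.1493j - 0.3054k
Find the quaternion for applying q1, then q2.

q2 · q1 = -0.6077 - 0.6645i - 0.4314j + 0.0544k
-0.6077 - 0.6645i - 0.4314j + 0.0544k


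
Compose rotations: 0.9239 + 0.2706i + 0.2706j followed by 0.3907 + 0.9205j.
0.1119 + 0.1057i + 0.9562j - 0.2491k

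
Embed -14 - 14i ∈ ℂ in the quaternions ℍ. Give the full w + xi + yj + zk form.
-14 - 14i + 0j + 0k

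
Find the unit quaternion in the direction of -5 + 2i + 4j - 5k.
-0.5976 + 0.239i + 0.4781j - 0.5976k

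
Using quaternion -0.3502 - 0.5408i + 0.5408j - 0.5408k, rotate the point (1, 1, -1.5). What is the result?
(-1.443, 1.07, 1.012)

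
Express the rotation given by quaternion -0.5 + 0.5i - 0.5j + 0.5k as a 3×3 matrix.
[[0, 0, 1], [-1, 0, 0], [0, -1, 0]]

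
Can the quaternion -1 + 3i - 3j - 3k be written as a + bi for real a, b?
No. The quaternion -1 + 3i - 3j - 3k has j-coefficient y = -3 and k-coefficient z = -3, not both zero, so it does not lie in the complex subalgebra spanned by 1 and i.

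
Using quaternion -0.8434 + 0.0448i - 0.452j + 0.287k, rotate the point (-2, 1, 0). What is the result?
(-0.41, 1.88, 1.138)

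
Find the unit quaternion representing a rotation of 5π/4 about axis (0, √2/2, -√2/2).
-0.3827 + 0.6533j - 0.6533k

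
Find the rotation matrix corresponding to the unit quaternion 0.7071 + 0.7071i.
[[1, 0, 0], [0, 0, -1], [0, 1, 0]]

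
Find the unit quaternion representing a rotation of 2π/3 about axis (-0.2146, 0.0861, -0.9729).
0.5 - 0.1858i + 0.0746j - 0.8426k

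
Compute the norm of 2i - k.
√5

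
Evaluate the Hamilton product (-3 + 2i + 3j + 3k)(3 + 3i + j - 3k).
-9 - 15i + 21j + 11k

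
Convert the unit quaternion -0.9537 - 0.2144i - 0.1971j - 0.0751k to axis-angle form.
axis = (-0.7129, -0.6553, -0.2497), θ = 325°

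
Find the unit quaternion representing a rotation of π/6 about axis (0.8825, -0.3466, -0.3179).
0.9659 + 0.2284i - 0.0897j - 0.0823k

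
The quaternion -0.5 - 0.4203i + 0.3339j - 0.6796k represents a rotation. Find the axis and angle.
axis = (-0.4853, 0.3856, -0.7847), θ = 4π/3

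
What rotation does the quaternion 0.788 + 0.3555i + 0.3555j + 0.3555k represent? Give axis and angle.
axis = (√3/3, √3/3, √3/3), θ = 76°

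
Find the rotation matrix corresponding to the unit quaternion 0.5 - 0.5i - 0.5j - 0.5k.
[[0, 1, 0], [0, 0, 1], [1, 0, 0]]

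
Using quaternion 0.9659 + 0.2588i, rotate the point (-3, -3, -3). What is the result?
(-3, -1.098, -4.098)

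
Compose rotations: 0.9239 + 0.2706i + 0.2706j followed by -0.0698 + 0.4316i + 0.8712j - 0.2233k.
-0.417 + 0.4403i + 0.7256j - 0.3253k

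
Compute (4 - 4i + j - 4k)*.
4 + 4i - j + 4k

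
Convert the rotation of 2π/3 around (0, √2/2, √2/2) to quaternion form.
0.5 + 0.6124j + 0.6124k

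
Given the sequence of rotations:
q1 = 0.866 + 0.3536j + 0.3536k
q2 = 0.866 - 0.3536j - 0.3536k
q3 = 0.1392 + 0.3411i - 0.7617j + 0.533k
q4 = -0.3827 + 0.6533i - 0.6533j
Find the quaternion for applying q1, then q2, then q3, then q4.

q2 · q1 = 1
q3 · q2 · q1 = 0.1392 + 0.3411i - 0.7617j + 0.533k
q4 · q3 · q2 · q1 = -0.7737 - 0.3878i - 0.1476j - 0.4788k
-0.7737 - 0.3878i - 0.1476j - 0.4788k


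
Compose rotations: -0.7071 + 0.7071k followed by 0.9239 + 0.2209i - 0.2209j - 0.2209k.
-0.4971 - 0.3124i + 0.8095k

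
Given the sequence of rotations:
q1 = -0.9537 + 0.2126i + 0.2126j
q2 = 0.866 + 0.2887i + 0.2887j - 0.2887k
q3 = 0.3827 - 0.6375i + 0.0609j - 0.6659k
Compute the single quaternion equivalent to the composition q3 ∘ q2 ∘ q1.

q2 · q1 = -0.9487 - 0.0298i - 0.1526j + 0.2753k
q3 · q2 · q1 = -0.1894 + 0.5085i + 0.0792j + 0.8362k
-0.1894 + 0.5085i + 0.0792j + 0.8362k


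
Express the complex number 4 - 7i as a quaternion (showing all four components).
4 - 7i + 0j + 0k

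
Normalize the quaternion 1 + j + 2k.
0.4082 + 0.4082j + 0.8165k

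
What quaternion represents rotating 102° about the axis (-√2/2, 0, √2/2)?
0.6293 - 0.5495i + 0.5495k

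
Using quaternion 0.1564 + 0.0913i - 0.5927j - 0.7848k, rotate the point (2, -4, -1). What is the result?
(-2.089, -0.615, -4.032)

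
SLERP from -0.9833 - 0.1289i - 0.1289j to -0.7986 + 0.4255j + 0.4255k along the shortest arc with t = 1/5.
-0.9898 - 0.1068i - 0.0135j + 0.0933k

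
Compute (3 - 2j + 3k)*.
3 + 2j - 3k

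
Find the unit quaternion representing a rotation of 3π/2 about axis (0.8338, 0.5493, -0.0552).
-0.7071 + 0.5896i + 0.3884j - 0.039k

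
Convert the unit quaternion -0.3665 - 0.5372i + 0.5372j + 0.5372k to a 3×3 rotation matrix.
[[-0.1543, -0.1834, -0.9709], [-0.9709, -0.1543, 0.1834], [-0.1834, 0.9709, -0.1543]]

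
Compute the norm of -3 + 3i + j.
√19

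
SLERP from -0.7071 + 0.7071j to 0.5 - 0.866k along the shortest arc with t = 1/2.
-0.7337 + 0.4298j + 0.5263k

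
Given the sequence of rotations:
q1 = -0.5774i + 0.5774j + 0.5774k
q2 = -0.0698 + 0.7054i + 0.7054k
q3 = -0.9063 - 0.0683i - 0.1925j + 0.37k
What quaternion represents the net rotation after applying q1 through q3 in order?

q2 · q1 = -0.367i - 0.8549j + 0.367k
q3 · q2 · q1 = -0.3254 + 0.5783i + 0.6641j - 0.3449k
-0.3254 + 0.5783i + 0.6641j - 0.3449k


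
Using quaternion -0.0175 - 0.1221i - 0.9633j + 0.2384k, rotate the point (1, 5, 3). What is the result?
(0.175, 3.119, -5.024)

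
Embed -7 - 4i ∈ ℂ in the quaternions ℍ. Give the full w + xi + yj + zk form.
-7 - 4i + 0j + 0k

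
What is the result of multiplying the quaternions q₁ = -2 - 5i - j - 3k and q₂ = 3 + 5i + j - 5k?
5 - 17i - 45j + k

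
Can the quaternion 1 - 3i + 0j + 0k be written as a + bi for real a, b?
Yes. The quaternion 1 - 3i has j- and k-coefficients y = z = 0, so it lies in the complex subalgebra spanned by 1 and i.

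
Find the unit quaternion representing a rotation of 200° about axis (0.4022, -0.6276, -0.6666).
-0.1736 + 0.3961i - 0.6181j - 0.6565k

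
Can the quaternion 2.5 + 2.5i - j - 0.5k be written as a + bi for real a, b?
No. The quaternion 2.5 + 2.5i - j - 0.5k has j-coefficient y = -1 and k-coefficient z = -0.5, not both zero, so it does not lie in the complex subalgebra spanned by 1 and i.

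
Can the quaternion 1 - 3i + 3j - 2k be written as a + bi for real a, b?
No. The quaternion 1 - 3i + 3j - 2k has j-coefficient y = 3 and k-coefficient z = -2, not both zero, so it does not lie in the complex subalgebra spanned by 1 and i.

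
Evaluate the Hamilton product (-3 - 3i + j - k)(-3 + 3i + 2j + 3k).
19 + 5i - 3j - 15k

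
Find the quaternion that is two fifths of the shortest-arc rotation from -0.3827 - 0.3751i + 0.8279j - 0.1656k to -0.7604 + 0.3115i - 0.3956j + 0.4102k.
0.1164 - 0.4422i + 0.8223j - 0.3387k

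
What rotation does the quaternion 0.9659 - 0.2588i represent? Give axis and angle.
axis = (-1, 0, 0), θ = π/6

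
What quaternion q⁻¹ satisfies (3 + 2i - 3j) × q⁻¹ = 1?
0.1364 - 0.0909i + 0.1364j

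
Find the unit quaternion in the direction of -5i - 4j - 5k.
-0.6155i - 0.4924j - 0.6155k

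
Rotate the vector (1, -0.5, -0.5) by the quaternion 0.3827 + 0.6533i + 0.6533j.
(-0.53, 1.03, -0.396)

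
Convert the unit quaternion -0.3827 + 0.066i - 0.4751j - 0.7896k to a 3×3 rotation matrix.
[[-0.6984, -0.6671, 0.2594], [0.5416, -0.2556, 0.8008], [-0.4679, 0.6998, 0.5398]]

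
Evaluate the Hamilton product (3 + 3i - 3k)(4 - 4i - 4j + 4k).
36 - 12i - 12j - 12k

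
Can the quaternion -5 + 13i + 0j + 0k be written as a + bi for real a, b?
Yes. The quaternion -5 + 13i has j- and k-coefficients y = z = 0, so it lies in the complex subalgebra spanned by 1 and i.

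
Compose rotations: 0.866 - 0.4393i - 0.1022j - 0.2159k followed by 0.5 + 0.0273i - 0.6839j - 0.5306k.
0.2605 - 0.1026i - 0.4044j - 0.8707k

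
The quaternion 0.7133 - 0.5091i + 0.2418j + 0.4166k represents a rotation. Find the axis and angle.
axis = (-0.7264, 0.345, 0.5944), θ = 89°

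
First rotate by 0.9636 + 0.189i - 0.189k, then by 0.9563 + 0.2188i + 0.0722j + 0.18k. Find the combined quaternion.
0.9142 + 0.3779i + 0.1449j - 0.0209k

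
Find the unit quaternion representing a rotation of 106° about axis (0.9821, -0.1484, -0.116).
0.6018 + 0.7843i - 0.1185j - 0.0926k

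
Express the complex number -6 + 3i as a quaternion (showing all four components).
-6 + 3i + 0j + 0k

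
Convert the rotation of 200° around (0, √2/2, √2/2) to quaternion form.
-0.1736 + 0.6964j + 0.6964k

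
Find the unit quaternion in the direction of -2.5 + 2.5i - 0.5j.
-0.7001 + 0.7001i - 0.14j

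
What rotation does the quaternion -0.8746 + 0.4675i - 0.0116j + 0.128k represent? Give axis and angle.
axis = (0.9642, -0.0239, 0.264), θ = 302°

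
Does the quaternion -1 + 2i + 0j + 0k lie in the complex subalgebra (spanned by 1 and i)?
Yes. The quaternion -1 + 2i has j- and k-coefficients y = z = 0, so it lies in the complex subalgebra spanned by 1 and i.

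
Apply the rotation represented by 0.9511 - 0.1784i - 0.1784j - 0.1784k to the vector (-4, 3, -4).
(-1.179, 2.109, -5.93)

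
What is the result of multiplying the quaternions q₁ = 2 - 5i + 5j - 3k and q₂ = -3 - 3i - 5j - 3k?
-5 - 21i - 31j + 43k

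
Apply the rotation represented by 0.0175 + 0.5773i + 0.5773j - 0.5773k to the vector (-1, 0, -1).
(0.979, 0.04, 1.02)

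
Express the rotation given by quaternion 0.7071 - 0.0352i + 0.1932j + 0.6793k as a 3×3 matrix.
[[0.0025, -0.9743, 0.2254], [0.9471, 0.0746, 0.3123], [-0.321, 0.2127, 0.9229]]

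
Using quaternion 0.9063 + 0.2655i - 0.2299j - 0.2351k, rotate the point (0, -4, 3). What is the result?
(-2.841, -4.113, -0.097)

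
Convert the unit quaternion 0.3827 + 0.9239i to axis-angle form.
axis = (1, 0, 0), θ = 3π/4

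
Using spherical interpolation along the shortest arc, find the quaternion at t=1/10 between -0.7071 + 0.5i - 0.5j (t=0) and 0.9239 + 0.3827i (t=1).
-0.7762 + 0.4217i - 0.4687j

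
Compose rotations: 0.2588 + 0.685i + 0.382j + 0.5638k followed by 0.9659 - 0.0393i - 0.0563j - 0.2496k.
0.4391 + 0.7151i + 0.2056j + 0.5035k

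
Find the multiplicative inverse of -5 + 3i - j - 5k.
-0.0833 - 0.05i + 0.0167j + 0.0833k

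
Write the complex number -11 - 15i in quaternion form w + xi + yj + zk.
-11 - 15i + 0j + 0k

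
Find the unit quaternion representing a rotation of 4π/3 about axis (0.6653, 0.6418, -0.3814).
-0.5 + 0.5762i + 0.5558j - 0.3303k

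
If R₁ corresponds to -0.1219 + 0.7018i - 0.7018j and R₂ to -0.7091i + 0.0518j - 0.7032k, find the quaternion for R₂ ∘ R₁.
0.534 - 0.4071i - 0.4998j + 0.547k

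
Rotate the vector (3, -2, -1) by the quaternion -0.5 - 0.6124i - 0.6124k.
(1.225, 3.45, 0.775)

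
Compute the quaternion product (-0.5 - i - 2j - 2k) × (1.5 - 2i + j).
-0.75 + 1.5i + 0.5j - 8k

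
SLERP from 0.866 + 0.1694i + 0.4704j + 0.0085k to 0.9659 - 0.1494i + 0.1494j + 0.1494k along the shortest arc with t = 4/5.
0.9641 - 0.0861i + 0.2191j + 0.123k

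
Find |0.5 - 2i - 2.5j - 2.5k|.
4.093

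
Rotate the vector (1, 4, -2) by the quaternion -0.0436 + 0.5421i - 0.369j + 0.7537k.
(-3.445, -2.343, -1.909)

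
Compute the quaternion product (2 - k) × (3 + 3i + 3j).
6 + 9i + 3j - 3k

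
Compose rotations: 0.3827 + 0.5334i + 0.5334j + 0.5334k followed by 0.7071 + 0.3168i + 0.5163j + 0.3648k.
-0.3684 + 0.5792i + 0.6004j + 0.4104k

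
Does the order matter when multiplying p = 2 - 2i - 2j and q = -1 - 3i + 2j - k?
Yes: pq = -4 - 2i + 4j - 12k ≠ -4 - 6i + 8j + 8k = qp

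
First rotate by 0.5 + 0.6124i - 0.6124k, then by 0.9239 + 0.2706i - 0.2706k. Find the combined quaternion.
0.1305 + 0.7011i - 0.7011k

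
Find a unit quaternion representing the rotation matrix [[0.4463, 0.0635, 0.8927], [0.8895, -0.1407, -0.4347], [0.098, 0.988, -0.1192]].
0.5446 + 0.6531i + 0.3648j + 0.3792k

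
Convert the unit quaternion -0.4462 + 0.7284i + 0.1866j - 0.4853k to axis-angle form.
axis = (0.8139, 0.2085, -0.5423), θ = 233°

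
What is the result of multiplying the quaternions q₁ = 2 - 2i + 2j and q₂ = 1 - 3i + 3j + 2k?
-10 - 4i + 12j + 4k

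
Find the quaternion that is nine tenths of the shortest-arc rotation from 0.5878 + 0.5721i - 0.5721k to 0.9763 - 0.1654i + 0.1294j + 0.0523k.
0.9888 - 0.0846i + 0.1214j - 0.0215k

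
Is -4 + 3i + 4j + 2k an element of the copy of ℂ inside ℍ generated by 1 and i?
No. The quaternion -4 + 3i + 4j + 2k has j-coefficient y = 4 and k-coefficient z = 2, not both zero, so it does not lie in the complex subalgebra spanned by 1 and i.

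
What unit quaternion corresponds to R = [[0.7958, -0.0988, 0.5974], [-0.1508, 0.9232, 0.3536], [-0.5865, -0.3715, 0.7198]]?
0.9272 - 0.1955i + 0.3192j - 0.014k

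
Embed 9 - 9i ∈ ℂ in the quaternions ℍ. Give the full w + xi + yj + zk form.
9 - 9i + 0j + 0k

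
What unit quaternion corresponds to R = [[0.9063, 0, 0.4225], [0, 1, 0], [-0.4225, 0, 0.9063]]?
0.9763 + 0.2164j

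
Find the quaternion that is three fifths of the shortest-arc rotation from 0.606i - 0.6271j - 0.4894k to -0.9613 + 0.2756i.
-0.7272 + 0.5356i - 0.3385j - 0.2642k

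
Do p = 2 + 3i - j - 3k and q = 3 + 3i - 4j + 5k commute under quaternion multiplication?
No: pq = 8 - 2i - 35j - 8k ≠ 8 + 32i + 13j + 10k = qp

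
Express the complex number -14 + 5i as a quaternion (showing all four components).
-14 + 5i + 0j + 0k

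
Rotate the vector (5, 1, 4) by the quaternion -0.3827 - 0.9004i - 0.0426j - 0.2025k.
(6.083, -2.233, -0.134)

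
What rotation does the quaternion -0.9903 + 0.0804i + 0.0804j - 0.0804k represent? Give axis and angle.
axis = (√3/3, √3/3, -√3/3), θ = 344°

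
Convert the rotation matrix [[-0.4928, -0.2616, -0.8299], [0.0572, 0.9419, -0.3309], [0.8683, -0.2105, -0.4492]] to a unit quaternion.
-0.5 - 0.0602i + 0.8491j - 0.1594k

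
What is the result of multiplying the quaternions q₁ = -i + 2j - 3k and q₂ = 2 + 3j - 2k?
-12 + 3i + 2j - 9k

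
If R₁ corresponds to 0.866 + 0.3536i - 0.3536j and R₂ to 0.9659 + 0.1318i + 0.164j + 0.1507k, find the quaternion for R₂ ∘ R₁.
0.8479 + 0.509i - 0.1462j + 0.0259k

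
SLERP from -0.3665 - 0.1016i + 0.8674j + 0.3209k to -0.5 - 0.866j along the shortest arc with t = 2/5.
-0.0149 - 0.0677i + 0.9744j + 0.2137k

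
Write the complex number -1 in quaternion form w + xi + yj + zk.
-1 + 0i + 0j + 0k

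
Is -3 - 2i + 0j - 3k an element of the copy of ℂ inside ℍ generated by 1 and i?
No. The quaternion -3 - 2i - 3k has j-coefficient y = 0 and k-coefficient z = -3, not both zero, so it does not lie in the complex subalgebra spanned by 1 and i.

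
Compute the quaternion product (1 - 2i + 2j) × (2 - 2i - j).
-6i + 3j + 6k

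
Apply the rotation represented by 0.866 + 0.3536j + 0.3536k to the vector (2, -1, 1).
(2.225, 0.725, -0.725)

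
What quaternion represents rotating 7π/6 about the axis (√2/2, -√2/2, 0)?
-0.2588 + 0.683i - 0.683j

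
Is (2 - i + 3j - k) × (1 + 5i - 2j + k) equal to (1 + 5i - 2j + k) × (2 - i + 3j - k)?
No: pq = 14 + 10i - 5j - 12k ≠ 14 + 8i + 3j + 14k = qp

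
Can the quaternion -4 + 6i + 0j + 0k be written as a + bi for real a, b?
Yes. The quaternion -4 + 6i has j- and k-coefficients y = z = 0, so it lies in the complex subalgebra spanned by 1 and i.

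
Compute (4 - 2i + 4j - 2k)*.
4 + 2i - 4j + 2k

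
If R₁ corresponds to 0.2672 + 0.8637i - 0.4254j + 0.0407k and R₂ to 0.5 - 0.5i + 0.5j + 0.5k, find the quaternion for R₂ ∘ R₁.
0.7578 + 0.5313i + 0.3731j - 0.0652k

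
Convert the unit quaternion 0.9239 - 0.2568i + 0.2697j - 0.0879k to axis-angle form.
axis = (-0.6711, 0.7048, -0.2297), θ = π/4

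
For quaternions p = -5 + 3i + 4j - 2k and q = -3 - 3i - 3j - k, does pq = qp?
No: pq = 34 - 4i + 12j + 14k ≠ 34 + 16i - 6j + 8k = qp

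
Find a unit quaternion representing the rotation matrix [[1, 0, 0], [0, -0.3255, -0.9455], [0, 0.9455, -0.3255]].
0.5807 + 0.8141i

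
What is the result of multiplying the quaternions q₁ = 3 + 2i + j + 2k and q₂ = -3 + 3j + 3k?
-18 - 9i + 9k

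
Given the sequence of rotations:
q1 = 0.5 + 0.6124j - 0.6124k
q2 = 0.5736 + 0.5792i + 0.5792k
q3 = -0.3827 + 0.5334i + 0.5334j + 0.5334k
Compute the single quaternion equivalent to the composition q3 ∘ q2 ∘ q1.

q2 · q1 = 0.6415 - 0.0651i + 0.706j + 0.293k
q3 · q2 · q1 = -0.7436 + 0.1468i - 0.119j + 0.6413k
-0.7436 + 0.1468i - 0.119j + 0.6413k


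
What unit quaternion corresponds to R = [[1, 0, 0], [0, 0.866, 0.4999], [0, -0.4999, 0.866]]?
0.9659 - 0.2588i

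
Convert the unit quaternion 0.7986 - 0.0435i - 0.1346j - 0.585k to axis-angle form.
axis = (-0.0723, -0.2236, -0.972), θ = 74°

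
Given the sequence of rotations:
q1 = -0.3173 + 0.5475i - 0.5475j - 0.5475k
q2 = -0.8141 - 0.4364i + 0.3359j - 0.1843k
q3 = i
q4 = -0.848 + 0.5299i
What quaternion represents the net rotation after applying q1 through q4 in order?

q2 · q1 = 0.5802 - 0.5921i - 0.0007j + 0.5592k
q3 · q2 · q1 = 0.5921 + 0.5802i - 0.5592j - 0.0007k
q4 · q3 · q2 · q1 = -0.8095 - 0.1783i + 0.4746j - 0.2957k
-0.8095 - 0.1783i + 0.4746j - 0.2957k


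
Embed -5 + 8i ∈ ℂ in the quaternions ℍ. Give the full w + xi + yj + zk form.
-5 + 8i + 0j + 0k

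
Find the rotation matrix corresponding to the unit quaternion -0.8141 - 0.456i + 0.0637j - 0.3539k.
[[0.7414, -0.6343, 0.219], [0.5181, 0.3336, -0.7875], [0.4265, 0.6974, 0.576]]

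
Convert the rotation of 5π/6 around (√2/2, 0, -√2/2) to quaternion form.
0.2588 + 0.683i - 0.683k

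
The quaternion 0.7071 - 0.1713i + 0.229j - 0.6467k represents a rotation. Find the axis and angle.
axis = (-0.2423, 0.3239, -0.9146), θ = π/2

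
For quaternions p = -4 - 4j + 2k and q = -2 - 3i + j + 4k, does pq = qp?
No: pq = 4 - 6i - 2j - 32k ≠ 4 + 30i + 10j - 8k = qp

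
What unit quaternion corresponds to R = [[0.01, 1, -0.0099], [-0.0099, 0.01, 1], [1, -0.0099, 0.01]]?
0.5074 - 0.4975i - 0.4975j - 0.4975k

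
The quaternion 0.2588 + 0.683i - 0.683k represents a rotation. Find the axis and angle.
axis = (√2/2, 0, -√2/2), θ = 5π/6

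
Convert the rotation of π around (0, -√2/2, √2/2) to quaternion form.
-0.7071j + 0.7071k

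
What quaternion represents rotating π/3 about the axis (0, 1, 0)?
0.866 + 0.5j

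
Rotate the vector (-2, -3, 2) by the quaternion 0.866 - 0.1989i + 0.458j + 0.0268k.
(1.093, -1.749, 3.57)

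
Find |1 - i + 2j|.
√6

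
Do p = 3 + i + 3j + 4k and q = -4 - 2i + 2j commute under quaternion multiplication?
No: pq = -16 - 18i - 14j - 8k ≠ -16 - 2i + 2j - 24k = qp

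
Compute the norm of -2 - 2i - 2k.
√12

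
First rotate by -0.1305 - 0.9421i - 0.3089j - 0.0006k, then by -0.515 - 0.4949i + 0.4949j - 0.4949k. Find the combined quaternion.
-0.2465 + 0.3966i + 0.5604j + 0.684k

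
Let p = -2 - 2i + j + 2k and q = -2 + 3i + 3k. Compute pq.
4 + i + 10j - 13k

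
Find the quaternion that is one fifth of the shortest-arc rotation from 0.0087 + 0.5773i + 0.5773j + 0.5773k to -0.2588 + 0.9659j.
-0.0533 + 0.491i + 0.7176j + 0.491k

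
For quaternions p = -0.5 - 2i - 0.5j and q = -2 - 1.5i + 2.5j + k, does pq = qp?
No: pq = -0.75 + 4.25i + 1.75j - 6.25k ≠ -0.75 + 5.25i - 2.25j + 5.25k = qp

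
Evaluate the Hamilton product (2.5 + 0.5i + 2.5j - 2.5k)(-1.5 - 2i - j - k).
-2.75 - 10.75i - 0.75j + 5.75k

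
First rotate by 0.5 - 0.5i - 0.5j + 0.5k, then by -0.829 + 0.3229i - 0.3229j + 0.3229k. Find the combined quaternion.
-0.5759 + 0.5759i - 0.0698j - 0.5759k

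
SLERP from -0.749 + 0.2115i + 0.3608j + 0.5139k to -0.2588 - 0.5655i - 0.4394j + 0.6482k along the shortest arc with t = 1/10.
-0.7523 + 0.1257i + 0.2858j + 0.5801k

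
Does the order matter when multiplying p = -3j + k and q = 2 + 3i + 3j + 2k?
Yes: pq = 7 - 9i - 3j + 11k ≠ 7 + 9i - 9j - 7k = qp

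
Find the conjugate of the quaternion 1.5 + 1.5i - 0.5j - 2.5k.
1.5 - 1.5i + 0.5j + 2.5k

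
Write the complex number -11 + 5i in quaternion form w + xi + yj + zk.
-11 + 5i + 0j + 0k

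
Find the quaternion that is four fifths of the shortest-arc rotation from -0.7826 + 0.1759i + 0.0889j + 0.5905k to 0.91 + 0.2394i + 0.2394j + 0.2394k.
-0.9672 - 0.1631i - 0.1839j - 0.0639k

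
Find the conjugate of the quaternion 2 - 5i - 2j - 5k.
2 + 5i + 2j + 5k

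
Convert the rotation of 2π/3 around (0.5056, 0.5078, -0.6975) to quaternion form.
0.5 + 0.4379i + 0.4398j - 0.6041k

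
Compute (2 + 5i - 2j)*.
2 - 5i + 2j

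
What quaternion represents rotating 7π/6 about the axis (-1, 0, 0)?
-0.2588 - 0.9659i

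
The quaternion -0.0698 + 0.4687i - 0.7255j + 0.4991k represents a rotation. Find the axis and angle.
axis = (0.4698, -0.7273, 0.5003), θ = 188°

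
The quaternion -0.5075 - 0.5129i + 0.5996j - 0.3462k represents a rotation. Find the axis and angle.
axis = (-0.5953, 0.6959, -0.4018), θ = 241°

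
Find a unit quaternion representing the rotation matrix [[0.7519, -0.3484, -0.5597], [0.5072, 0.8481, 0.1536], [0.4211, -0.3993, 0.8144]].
0.9239 - 0.1496i - 0.2654j + 0.2315k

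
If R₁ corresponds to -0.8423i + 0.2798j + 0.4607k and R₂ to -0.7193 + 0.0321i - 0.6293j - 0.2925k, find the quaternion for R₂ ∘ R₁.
0.3379 + 0.3978i + 0.0303j - 0.8525k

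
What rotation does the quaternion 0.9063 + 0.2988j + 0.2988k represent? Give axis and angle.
axis = (0, √2/2, √2/2), θ = 50°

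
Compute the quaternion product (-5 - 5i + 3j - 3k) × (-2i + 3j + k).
-16 + 22i - 4j - 14k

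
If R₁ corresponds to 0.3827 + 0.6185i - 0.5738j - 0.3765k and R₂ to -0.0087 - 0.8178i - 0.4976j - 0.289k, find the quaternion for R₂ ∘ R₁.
0.1081 - 0.2968i - 0.6721j + 0.6697k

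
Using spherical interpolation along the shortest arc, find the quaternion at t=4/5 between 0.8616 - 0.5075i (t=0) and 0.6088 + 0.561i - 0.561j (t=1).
0.781 + 0.3676i - 0.5049j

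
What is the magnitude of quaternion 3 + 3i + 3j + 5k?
√52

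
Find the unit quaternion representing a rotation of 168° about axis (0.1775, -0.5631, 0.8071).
0.1045 + 0.1765i - 0.56j + 0.8027k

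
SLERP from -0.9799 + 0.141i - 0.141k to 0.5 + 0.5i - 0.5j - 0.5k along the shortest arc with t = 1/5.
-0.9917 - 0.0041i + 0.1283j + 0.0041k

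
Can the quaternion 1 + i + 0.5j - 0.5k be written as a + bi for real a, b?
No. The quaternion 1 + i + 0.5j - 0.5k has j-coefficient y = 0.5 and k-coefficient z = -0.5, not both zero, so it does not lie in the complex subalgebra spanned by 1 and i.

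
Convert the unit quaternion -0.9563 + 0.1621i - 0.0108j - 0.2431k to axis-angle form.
axis = (0.5544, -0.0369, -0.8314), θ = 326°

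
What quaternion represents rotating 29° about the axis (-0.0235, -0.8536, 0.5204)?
0.9681 - 0.0059i - 0.2137j + 0.1303k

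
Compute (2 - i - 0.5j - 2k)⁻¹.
0.2162 + 0.1081i + 0.0541j + 0.2162k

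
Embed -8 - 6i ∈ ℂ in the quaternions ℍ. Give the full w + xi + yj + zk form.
-8 - 6i + 0j + 0k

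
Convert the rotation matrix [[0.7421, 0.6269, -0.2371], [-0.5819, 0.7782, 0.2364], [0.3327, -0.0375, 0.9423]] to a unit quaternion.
0.9304 - 0.0736i - 0.1531j - 0.3248k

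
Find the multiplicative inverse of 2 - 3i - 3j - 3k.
0.0645 + 0.0968i + 0.0968j + 0.0968k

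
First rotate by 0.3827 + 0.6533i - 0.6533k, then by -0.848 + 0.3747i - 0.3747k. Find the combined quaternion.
-0.8141 - 0.4106i + 0.4106k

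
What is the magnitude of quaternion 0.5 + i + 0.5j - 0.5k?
1.323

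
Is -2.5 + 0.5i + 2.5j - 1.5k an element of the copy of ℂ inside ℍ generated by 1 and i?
No. The quaternion -2.5 + 0.5i + 2.5j - 1.5k has j-coefficient y = 2.5 and k-coefficient z = -1.5, not both zero, so it does not lie in the complex subalgebra spanned by 1 and i.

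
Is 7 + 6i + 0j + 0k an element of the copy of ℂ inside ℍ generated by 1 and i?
Yes. The quaternion 7 + 6i has j- and k-coefficients y = z = 0, so it lies in the complex subalgebra spanned by 1 and i.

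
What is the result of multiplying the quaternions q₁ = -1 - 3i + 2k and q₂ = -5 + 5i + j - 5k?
30 + 8i - 6j - 8k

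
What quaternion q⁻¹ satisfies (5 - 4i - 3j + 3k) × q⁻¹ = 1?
0.0847 + 0.0678i + 0.0508j - 0.0508k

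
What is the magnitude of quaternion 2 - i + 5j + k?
√31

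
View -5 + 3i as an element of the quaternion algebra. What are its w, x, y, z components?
-5 + 3i + 0j + 0k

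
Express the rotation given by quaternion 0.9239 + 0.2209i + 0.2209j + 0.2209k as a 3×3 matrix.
[[0.8048, -0.3106, 0.5058], [0.5058, 0.8048, -0.3106], [-0.3106, 0.5058, 0.8048]]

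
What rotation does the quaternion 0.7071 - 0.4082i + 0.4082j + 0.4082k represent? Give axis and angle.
axis = (-√3/3, √3/3, √3/3), θ = π/2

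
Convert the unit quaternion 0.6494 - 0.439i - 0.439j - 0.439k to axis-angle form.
axis = (-√3/3, -√3/3, -√3/3), θ = 99°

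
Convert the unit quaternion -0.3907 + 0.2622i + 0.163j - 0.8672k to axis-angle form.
axis = (0.2848, 0.1771, -0.9421), θ = 226°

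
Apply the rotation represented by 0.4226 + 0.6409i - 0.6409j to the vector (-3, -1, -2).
(1.369, 3.369, -0.881)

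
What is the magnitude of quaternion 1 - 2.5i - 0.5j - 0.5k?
2.784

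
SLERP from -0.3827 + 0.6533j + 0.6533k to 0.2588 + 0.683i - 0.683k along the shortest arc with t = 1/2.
-0.3649 - 0.3885i + 0.3716j + 0.7601k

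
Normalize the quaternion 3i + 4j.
0.6i + 0.8j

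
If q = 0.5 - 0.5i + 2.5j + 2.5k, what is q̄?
0.5 + 0.5i - 2.5j - 2.5k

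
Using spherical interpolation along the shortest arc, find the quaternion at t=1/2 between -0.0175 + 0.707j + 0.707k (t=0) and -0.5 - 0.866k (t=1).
0.2694 + 0.3948j + 0.8784k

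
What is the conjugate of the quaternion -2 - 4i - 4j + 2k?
-2 + 4i + 4j - 2k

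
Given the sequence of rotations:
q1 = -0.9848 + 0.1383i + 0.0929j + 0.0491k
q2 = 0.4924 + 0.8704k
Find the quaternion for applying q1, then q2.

q2 · q1 = -0.5277 - 0.0128i + 0.1661j - 0.833k
-0.5277 - 0.0128i + 0.1661j - 0.833k


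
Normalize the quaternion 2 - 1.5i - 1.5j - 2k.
0.5657 - 0.4243i - 0.4243j - 0.5657k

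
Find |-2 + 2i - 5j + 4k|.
7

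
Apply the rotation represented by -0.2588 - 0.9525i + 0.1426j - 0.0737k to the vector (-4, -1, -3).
(-3.684, 3.301, 1.237)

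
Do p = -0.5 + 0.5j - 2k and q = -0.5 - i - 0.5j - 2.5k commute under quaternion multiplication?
No: pq = -4.5 - 1.75i + 2j + 2.75k ≠ -4.5 + 2.75i - 2j + 1.75k = qp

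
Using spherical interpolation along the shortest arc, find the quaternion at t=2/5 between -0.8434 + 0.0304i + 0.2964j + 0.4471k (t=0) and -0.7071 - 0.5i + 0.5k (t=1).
-0.8283 - 0.1928i + 0.1858j + 0.4921k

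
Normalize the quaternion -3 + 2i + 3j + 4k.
-0.4867 + 0.3244i + 0.4867j + 0.6489k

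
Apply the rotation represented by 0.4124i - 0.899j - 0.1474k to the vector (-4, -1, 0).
(3.381, 2.35, 0.221)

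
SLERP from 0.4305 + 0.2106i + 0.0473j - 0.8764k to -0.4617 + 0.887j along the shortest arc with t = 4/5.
0.5445 + 0.0595i - 0.7992j - 0.2475k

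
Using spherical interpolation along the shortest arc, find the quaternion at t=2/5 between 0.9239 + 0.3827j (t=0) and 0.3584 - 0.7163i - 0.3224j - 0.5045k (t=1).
0.8784 - 0.3794i + 0.1145j - 0.2672k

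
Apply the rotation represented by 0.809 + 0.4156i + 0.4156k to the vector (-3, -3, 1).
(0.399, -3.617, -2.399)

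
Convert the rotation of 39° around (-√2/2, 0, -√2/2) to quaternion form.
0.9426 - 0.236i - 0.236k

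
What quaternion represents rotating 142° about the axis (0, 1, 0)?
0.3256 + 0.9455j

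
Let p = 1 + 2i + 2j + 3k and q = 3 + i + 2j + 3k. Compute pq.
-12 + 7i + 5j + 14k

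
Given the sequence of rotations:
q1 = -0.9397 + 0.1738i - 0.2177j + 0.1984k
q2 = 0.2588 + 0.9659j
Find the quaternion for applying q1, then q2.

q2 · q1 = -0.0329 + 0.2366i - 0.964j - 0.1165k
-0.0329 + 0.2366i - 0.964j - 0.1165k


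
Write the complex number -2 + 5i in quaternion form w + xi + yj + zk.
-2 + 5i + 0j + 0k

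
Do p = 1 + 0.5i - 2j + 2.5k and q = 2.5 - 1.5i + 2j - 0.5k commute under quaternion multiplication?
No: pq = 8.5 - 4.25i - 6.5j + 3.75k ≠ 8.5 + 3.75i + 0.5j + 7.75k = qp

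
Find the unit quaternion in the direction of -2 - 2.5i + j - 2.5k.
-0.4781 - 0.5976i + 0.239j - 0.5976k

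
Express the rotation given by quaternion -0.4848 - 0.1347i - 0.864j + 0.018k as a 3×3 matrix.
[[-0.4936, 0.2502, 0.8329], [0.2153, 0.9631, -0.1617], [-0.8426, 0.0995, -0.5293]]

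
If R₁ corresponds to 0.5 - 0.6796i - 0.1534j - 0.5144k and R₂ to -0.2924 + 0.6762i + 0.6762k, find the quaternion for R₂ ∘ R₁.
0.6612 + 0.6405i - 0.0669j + 0.3848k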